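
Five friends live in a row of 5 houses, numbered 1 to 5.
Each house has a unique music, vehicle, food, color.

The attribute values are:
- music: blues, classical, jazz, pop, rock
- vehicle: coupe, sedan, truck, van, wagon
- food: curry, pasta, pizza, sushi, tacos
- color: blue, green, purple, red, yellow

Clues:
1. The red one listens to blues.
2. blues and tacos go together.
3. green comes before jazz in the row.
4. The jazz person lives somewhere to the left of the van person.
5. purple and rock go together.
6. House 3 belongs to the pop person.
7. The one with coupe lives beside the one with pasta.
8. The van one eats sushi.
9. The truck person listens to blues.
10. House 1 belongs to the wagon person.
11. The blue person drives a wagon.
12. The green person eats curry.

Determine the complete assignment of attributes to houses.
Solution:

House | Music | Vehicle | Food | Color
--------------------------------------
  1   | classical | wagon | pizza | blue
  2   | blues | truck | tacos | red
  3   | pop | coupe | curry | green
  4   | jazz | sedan | pasta | yellow
  5   | rock | van | sushi | purple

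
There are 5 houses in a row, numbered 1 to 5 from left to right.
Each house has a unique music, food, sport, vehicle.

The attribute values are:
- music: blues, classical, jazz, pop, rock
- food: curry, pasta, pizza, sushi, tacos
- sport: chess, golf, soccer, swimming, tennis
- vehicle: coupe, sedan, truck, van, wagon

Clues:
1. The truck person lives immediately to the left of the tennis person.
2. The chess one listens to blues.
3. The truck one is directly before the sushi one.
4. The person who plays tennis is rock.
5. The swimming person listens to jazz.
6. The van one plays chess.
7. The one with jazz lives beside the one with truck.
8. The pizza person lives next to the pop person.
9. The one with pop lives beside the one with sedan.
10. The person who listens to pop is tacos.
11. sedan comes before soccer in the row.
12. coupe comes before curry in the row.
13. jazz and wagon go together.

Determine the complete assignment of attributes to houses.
Solution:

House | Music | Food | Sport | Vehicle
--------------------------------------
  1   | jazz | pizza | swimming | wagon
  2   | pop | tacos | golf | truck
  3   | rock | sushi | tennis | sedan
  4   | classical | pasta | soccer | coupe
  5   | blues | curry | chess | van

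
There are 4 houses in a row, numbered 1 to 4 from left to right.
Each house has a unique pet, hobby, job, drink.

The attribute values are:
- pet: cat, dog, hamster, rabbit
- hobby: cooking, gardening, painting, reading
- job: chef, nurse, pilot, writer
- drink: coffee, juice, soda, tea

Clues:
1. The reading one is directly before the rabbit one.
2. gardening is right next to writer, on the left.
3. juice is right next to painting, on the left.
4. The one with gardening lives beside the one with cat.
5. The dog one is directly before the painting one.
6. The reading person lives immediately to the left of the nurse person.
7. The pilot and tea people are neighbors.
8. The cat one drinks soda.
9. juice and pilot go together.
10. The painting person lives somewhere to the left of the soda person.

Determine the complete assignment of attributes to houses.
Solution:

House | Pet | Hobby | Job | Drink
---------------------------------
  1   | dog | reading | pilot | juice
  2   | rabbit | painting | nurse | tea
  3   | hamster | gardening | chef | coffee
  4   | cat | cooking | writer | soda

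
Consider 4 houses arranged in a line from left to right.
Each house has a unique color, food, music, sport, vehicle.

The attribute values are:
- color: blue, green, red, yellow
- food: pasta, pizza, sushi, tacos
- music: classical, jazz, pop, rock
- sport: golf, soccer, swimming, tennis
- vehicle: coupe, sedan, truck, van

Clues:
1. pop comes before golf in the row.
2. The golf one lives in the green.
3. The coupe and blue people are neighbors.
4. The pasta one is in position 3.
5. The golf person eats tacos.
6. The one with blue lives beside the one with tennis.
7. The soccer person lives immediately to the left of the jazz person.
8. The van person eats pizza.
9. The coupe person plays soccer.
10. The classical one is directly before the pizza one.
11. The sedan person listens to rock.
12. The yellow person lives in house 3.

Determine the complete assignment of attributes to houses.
Solution:

House | Color | Food | Music | Sport | Vehicle
----------------------------------------------
  1   | red | sushi | classical | soccer | coupe
  2   | blue | pizza | jazz | swimming | van
  3   | yellow | pasta | pop | tennis | truck
  4   | green | tacos | rock | golf | sedan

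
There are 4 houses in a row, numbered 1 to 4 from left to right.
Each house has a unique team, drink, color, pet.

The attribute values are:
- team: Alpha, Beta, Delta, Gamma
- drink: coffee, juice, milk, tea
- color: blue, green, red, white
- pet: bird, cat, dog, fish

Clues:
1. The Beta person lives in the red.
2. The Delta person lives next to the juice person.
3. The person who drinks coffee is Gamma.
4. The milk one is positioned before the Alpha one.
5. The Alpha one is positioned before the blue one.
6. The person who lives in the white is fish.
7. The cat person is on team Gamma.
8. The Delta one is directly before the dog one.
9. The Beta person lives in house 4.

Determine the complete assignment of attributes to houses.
Solution:

House | Team | Drink | Color | Pet
----------------------------------
  1   | Delta | milk | white | fish
  2   | Alpha | juice | green | dog
  3   | Gamma | coffee | blue | cat
  4   | Beta | tea | red | bird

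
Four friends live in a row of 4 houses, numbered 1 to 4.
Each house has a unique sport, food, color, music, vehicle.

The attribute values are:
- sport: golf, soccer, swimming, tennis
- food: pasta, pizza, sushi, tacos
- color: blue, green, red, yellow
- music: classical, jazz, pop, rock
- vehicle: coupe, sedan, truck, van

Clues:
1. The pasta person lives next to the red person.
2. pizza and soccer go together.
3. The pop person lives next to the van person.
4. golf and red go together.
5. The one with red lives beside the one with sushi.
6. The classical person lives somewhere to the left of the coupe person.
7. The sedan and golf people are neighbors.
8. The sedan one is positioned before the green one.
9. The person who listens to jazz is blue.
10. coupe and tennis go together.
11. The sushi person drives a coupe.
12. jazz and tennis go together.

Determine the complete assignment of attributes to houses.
Solution:

House | Sport | Food | Color | Music | Vehicle
----------------------------------------------
  1   | swimming | pasta | yellow | pop | sedan
  2   | golf | tacos | red | classical | van
  3   | tennis | sushi | blue | jazz | coupe
  4   | soccer | pizza | green | rock | truck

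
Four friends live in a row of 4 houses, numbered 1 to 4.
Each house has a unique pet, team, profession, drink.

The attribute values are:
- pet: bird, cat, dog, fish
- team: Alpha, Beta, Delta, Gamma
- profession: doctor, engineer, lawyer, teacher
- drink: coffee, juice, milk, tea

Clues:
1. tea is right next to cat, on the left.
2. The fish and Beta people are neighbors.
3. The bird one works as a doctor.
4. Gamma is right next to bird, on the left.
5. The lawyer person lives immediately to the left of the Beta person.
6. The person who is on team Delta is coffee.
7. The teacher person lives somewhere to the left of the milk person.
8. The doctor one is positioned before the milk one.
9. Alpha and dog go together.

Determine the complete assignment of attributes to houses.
Solution:

House | Pet | Team | Profession | Drink
---------------------------------------
  1   | fish | Gamma | lawyer | juice
  2   | bird | Beta | doctor | tea
  3   | cat | Delta | teacher | coffee
  4   | dog | Alpha | engineer | milk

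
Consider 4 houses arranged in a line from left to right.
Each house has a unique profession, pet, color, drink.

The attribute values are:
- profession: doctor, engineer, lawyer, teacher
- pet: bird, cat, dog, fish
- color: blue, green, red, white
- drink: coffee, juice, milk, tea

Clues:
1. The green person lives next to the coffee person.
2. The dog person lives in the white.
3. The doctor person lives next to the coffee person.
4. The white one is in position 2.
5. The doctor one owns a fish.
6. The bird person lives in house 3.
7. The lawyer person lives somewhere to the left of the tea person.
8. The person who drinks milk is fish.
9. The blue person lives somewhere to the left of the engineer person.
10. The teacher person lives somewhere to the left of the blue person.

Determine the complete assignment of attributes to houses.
Solution:

House | Profession | Pet | Color | Drink
----------------------------------------
  1   | doctor | fish | green | milk
  2   | teacher | dog | white | coffee
  3   | lawyer | bird | blue | juice
  4   | engineer | cat | red | tea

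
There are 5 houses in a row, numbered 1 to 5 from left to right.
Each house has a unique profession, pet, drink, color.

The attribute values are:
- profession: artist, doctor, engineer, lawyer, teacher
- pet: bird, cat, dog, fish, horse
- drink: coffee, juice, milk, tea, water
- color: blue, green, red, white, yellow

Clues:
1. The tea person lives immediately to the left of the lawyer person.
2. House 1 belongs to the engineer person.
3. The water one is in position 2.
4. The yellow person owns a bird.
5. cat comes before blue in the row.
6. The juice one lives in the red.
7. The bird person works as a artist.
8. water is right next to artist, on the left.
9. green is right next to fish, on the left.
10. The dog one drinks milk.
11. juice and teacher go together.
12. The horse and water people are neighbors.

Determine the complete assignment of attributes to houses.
Solution:

House | Profession | Pet | Drink | Color
----------------------------------------
  1   | engineer | horse | tea | green
  2   | lawyer | fish | water | white
  3   | artist | bird | coffee | yellow
  4   | teacher | cat | juice | red
  5   | doctor | dog | milk | blue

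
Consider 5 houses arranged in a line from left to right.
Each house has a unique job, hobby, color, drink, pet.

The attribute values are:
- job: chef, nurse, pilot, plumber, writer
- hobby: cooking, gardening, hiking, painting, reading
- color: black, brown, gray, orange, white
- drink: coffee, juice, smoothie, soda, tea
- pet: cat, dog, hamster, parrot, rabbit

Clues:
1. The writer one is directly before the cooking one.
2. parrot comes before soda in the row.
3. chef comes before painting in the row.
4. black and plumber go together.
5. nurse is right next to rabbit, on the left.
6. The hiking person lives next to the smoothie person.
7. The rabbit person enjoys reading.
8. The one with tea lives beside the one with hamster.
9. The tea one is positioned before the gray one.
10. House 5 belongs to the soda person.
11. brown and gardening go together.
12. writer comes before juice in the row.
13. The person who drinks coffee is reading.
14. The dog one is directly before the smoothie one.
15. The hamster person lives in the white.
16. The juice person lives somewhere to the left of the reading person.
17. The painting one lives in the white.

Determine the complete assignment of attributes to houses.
Solution:

House | Job | Hobby | Color | Drink | Pet
-----------------------------------------
  1   | chef | hiking | orange | tea | dog
  2   | writer | painting | white | smoothie | hamster
  3   | nurse | cooking | gray | juice | parrot
  4   | plumber | reading | black | coffee | rabbit
  5   | pilot | gardening | brown | soda | cat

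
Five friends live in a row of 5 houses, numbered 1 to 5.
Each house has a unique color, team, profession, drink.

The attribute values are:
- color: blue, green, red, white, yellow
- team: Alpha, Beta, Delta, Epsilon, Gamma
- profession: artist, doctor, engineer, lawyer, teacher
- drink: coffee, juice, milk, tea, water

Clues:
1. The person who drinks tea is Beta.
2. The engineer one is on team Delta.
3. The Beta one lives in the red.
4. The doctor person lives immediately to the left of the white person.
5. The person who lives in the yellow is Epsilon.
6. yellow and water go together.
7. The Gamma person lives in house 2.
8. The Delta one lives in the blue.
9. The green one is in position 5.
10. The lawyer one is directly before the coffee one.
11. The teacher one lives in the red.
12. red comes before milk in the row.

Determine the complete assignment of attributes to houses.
Solution:

House | Color | Team | Profession | Drink
-----------------------------------------
  1   | yellow | Epsilon | doctor | water
  2   | white | Gamma | lawyer | juice
  3   | blue | Delta | engineer | coffee
  4   | red | Beta | teacher | tea
  5   | green | Alpha | artist | milk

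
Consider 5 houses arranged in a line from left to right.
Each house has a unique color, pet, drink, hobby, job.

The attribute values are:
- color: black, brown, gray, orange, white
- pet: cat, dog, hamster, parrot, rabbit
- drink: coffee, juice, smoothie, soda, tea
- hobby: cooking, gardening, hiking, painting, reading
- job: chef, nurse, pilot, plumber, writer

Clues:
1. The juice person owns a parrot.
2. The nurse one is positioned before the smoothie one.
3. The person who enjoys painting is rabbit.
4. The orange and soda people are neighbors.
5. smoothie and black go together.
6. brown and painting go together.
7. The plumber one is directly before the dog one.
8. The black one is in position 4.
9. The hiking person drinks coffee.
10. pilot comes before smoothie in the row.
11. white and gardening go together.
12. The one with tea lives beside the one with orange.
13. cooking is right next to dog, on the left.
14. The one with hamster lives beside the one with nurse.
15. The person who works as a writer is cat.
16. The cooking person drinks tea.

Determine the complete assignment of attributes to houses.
Solution:

House | Color | Pet | Drink | Hobby | Job
-----------------------------------------
  1   | gray | hamster | tea | cooking | plumber
  2   | orange | dog | coffee | hiking | nurse
  3   | brown | rabbit | soda | painting | pilot
  4   | black | cat | smoothie | reading | writer
  5   | white | parrot | juice | gardening | chef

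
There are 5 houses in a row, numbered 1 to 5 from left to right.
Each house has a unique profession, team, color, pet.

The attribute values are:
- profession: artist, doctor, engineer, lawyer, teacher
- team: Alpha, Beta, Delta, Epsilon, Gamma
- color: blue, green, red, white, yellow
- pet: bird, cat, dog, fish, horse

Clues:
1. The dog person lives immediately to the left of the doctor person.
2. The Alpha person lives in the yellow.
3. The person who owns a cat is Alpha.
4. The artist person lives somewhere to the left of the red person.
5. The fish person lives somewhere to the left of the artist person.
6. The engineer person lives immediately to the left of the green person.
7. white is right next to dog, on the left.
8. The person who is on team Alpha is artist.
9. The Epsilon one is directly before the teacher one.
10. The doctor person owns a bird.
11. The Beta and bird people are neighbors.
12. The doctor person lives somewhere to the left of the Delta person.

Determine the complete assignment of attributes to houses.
Solution:

House | Profession | Team | Color | Pet
---------------------------------------
  1   | engineer | Epsilon | white | fish
  2   | teacher | Beta | green | dog
  3   | doctor | Gamma | blue | bird
  4   | artist | Alpha | yellow | cat
  5   | lawyer | Delta | red | horse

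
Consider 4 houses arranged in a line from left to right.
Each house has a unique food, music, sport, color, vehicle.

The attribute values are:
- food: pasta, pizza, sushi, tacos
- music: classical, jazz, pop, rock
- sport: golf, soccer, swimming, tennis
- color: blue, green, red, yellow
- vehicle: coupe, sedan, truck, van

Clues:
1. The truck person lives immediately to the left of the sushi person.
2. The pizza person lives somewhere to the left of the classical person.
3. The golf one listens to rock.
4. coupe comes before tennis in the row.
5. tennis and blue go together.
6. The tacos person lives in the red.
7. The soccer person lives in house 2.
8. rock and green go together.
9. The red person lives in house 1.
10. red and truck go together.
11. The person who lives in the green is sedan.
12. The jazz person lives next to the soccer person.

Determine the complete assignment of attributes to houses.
Solution:

House | Food | Music | Sport | Color | Vehicle
----------------------------------------------
  1   | tacos | jazz | swimming | red | truck
  2   | sushi | pop | soccer | yellow | coupe
  3   | pizza | rock | golf | green | sedan
  4   | pasta | classical | tennis | blue | van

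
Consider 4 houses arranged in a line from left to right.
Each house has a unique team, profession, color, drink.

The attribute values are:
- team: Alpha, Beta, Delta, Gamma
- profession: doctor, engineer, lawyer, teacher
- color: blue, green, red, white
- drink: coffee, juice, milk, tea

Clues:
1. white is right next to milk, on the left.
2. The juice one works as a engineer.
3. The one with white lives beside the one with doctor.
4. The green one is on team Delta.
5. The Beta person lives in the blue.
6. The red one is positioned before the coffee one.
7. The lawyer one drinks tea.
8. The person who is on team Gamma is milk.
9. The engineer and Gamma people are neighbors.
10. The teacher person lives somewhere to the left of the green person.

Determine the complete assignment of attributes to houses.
Solution:

House | Team | Profession | Color | Drink
-----------------------------------------
  1   | Alpha | engineer | white | juice
  2   | Gamma | doctor | red | milk
  3   | Beta | teacher | blue | coffee
  4   | Delta | lawyer | green | tea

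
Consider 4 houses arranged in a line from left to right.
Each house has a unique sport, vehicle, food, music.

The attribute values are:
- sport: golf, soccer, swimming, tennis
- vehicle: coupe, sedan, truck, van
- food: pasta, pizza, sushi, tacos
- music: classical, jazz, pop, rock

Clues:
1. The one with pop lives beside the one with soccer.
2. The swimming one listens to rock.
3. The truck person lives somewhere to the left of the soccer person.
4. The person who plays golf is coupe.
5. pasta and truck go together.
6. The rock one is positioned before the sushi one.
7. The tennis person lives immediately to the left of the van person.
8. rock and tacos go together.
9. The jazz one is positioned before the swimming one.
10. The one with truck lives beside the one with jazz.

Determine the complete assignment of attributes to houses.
Solution:

House | Sport | Vehicle | Food | Music
--------------------------------------
  1   | tennis | truck | pasta | pop
  2   | soccer | van | pizza | jazz
  3   | swimming | sedan | tacos | rock
  4   | golf | coupe | sushi | classical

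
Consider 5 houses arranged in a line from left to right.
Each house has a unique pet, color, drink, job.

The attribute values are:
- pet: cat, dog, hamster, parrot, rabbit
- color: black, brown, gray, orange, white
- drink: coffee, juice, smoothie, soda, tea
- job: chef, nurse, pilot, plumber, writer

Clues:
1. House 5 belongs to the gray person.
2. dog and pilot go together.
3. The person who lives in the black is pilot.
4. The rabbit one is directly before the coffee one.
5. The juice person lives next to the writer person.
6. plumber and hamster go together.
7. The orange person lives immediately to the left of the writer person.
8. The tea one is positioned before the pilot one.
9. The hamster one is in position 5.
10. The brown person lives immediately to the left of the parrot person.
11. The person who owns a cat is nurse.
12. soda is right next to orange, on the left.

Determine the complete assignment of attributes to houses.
Solution:

House | Pet | Color | Drink | Job
---------------------------------
  1   | cat | brown | soda | nurse
  2   | parrot | orange | juice | chef
  3   | rabbit | white | tea | writer
  4   | dog | black | coffee | pilot
  5   | hamster | gray | smoothie | plumber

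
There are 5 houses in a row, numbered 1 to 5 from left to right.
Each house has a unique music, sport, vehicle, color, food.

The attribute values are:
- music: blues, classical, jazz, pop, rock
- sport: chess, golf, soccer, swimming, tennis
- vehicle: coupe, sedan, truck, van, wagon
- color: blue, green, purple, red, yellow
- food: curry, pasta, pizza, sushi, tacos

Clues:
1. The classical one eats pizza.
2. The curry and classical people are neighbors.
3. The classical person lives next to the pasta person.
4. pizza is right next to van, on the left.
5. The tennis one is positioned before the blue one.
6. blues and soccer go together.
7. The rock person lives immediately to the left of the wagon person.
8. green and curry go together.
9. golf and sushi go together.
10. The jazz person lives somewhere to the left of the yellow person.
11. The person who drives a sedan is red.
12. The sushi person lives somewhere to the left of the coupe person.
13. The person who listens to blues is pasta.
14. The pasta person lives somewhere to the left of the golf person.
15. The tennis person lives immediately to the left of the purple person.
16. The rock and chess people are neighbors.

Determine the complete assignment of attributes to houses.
Solution:

House | Music | Sport | Vehicle | Color | Food
----------------------------------------------
  1   | rock | tennis | truck | green | curry
  2   | classical | chess | wagon | purple | pizza
  3   | blues | soccer | van | blue | pasta
  4   | jazz | golf | sedan | red | sushi
  5   | pop | swimming | coupe | yellow | tacos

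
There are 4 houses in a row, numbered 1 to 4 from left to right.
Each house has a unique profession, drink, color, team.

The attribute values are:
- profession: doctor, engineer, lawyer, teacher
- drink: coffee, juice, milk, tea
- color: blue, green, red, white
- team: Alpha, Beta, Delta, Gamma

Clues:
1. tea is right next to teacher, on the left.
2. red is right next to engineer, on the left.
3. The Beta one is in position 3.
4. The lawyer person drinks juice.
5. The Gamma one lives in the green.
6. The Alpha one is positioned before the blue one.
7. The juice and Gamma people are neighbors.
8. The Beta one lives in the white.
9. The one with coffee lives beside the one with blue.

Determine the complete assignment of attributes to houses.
Solution:

House | Profession | Drink | Color | Team
-----------------------------------------
  1   | lawyer | juice | red | Alpha
  2   | engineer | tea | green | Gamma
  3   | teacher | coffee | white | Beta
  4   | doctor | milk | blue | Delta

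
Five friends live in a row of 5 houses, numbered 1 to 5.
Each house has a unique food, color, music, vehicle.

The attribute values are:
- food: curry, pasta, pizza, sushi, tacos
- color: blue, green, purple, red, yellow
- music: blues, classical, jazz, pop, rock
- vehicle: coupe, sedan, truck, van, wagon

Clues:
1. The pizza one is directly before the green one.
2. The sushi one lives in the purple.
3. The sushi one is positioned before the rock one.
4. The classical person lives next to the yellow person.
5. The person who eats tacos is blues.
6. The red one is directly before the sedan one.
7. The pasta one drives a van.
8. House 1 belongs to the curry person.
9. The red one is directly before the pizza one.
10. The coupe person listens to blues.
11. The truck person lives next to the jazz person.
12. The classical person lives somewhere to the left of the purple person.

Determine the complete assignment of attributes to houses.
Solution:

House | Food | Color | Music | Vehicle
--------------------------------------
  1   | curry | red | classical | truck
  2   | pizza | yellow | jazz | sedan
  3   | tacos | green | blues | coupe
  4   | sushi | purple | pop | wagon
  5   | pasta | blue | rock | van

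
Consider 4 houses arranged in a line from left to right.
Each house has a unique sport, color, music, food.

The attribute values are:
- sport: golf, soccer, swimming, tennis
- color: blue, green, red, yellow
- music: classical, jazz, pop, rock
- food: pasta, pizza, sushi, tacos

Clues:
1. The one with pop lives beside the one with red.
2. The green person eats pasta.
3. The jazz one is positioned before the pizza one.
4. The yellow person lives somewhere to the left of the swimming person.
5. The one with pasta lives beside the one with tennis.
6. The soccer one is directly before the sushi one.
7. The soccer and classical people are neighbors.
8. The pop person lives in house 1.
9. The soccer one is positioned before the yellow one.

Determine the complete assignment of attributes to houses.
Solution:

House | Sport | Color | Music | Food
------------------------------------
  1   | soccer | green | pop | pasta
  2   | tennis | red | classical | sushi
  3   | golf | yellow | jazz | tacos
  4   | swimming | blue | rock | pizza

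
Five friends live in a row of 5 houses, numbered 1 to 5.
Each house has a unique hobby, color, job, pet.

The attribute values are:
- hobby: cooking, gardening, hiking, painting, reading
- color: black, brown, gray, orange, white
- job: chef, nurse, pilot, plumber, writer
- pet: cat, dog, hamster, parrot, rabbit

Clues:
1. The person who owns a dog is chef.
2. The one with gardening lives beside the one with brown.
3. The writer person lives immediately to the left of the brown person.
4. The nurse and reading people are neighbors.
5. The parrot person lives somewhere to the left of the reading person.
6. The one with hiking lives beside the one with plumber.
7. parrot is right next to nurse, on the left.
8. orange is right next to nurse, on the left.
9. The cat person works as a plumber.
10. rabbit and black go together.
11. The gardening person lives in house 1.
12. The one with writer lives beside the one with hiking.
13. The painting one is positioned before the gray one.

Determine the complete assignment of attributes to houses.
Solution:

House | Hobby | Color | Job | Pet
---------------------------------
  1   | gardening | orange | writer | parrot
  2   | hiking | brown | nurse | hamster
  3   | reading | white | plumber | cat
  4   | painting | black | pilot | rabbit
  5   | cooking | gray | chef | dog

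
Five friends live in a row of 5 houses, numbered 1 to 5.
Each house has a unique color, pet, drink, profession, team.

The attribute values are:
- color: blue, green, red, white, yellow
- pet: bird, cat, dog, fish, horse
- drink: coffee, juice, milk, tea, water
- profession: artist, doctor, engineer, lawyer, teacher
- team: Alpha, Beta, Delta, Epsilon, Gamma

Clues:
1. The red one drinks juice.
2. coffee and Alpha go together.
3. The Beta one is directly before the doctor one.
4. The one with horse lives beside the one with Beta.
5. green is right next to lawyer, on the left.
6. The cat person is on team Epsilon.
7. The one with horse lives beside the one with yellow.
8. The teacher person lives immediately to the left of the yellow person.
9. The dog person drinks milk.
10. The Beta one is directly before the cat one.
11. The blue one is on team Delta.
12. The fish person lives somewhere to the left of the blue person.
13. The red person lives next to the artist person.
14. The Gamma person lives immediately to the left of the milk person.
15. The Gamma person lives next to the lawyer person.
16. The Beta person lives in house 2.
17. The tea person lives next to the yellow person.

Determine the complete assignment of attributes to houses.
Solution:

House | Color | Pet | Drink | Profession | Team
-----------------------------------------------
  1   | green | horse | tea | teacher | Gamma
  2   | yellow | dog | milk | lawyer | Beta
  3   | red | cat | juice | doctor | Epsilon
  4   | white | fish | coffee | artist | Alpha
  5   | blue | bird | water | engineer | Delta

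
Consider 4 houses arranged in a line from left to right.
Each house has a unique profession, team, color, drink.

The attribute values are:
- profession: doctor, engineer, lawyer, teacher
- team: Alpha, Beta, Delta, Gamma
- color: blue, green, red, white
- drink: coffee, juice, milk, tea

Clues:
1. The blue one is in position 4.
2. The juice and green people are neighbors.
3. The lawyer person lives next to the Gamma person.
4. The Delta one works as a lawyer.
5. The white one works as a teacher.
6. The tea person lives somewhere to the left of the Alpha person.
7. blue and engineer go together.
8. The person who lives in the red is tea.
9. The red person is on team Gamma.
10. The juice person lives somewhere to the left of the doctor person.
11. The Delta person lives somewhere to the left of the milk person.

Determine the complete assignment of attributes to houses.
Solution:

House | Profession | Team | Color | Drink
-----------------------------------------
  1   | teacher | Beta | white | juice
  2   | lawyer | Delta | green | coffee
  3   | doctor | Gamma | red | tea
  4   | engineer | Alpha | blue | milk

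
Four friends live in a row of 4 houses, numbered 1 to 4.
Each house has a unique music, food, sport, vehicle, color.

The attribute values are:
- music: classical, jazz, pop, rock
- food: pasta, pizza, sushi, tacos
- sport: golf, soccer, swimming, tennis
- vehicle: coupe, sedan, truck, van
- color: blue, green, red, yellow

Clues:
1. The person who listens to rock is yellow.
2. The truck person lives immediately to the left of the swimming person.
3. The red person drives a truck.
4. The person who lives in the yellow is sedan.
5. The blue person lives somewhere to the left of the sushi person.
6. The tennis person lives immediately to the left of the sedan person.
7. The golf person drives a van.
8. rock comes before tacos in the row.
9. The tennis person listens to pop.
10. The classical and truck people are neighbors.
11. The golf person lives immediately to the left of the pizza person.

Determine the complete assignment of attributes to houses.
Solution:

House | Music | Food | Sport | Vehicle | Color
----------------------------------------------
  1   | classical | pasta | golf | van | blue
  2   | pop | pizza | tennis | truck | red
  3   | rock | sushi | swimming | sedan | yellow
  4   | jazz | tacos | soccer | coupe | green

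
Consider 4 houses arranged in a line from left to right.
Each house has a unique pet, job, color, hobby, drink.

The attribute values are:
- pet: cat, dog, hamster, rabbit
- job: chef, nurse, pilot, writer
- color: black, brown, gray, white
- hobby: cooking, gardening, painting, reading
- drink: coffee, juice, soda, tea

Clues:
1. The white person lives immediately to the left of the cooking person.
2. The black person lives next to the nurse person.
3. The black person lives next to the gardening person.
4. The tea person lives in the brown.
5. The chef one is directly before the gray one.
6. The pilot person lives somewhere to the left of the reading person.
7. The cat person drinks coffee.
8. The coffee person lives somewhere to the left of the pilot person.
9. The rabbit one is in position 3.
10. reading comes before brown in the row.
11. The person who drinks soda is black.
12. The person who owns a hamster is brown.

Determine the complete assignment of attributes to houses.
Solution:

House | Pet | Job | Color | Hobby | Drink
-----------------------------------------
  1   | cat | chef | white | painting | coffee
  2   | dog | pilot | gray | cooking | juice
  3   | rabbit | writer | black | reading | soda
  4   | hamster | nurse | brown | gardening | tea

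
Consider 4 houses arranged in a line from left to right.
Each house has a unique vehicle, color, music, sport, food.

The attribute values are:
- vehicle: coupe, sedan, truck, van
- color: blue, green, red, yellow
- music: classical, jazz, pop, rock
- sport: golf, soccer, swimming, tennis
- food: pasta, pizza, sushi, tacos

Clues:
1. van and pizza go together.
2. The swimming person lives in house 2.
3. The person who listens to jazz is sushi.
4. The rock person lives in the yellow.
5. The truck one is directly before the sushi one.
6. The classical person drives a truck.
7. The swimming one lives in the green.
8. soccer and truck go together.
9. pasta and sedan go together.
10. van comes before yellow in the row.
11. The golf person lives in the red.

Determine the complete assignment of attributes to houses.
Solution:

House | Vehicle | Color | Music | Sport | Food
----------------------------------------------
  1   | truck | blue | classical | soccer | tacos
  2   | coupe | green | jazz | swimming | sushi
  3   | van | red | pop | golf | pizza
  4   | sedan | yellow | rock | tennis | pasta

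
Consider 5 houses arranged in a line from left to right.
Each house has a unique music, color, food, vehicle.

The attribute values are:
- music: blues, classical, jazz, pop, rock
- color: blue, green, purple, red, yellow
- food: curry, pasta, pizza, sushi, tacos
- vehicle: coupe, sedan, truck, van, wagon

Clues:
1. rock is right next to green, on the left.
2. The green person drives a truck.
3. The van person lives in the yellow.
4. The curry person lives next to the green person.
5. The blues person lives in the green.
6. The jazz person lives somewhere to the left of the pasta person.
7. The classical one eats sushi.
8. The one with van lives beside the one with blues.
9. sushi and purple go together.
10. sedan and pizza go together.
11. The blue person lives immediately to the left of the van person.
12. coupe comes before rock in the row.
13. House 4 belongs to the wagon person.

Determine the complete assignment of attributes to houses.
Solution:

House | Music | Color | Food | Vehicle
--------------------------------------
  1   | jazz | blue | tacos | coupe
  2   | rock | yellow | curry | van
  3   | blues | green | pasta | truck
  4   | classical | purple | sushi | wagon
  5   | pop | red | pizza | sedan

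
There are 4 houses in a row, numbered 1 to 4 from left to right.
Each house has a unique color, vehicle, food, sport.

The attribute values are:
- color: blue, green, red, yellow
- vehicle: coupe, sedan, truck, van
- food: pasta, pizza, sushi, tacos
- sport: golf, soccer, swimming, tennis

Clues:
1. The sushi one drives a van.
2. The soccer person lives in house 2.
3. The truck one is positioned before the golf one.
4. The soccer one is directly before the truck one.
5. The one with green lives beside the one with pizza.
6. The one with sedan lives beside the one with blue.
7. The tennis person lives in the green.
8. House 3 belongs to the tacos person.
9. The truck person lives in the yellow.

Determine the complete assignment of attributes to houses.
Solution:

House | Color | Vehicle | Food | Sport
--------------------------------------
  1   | green | sedan | pasta | tennis
  2   | blue | coupe | pizza | soccer
  3   | yellow | truck | tacos | swimming
  4   | red | van | sushi | golf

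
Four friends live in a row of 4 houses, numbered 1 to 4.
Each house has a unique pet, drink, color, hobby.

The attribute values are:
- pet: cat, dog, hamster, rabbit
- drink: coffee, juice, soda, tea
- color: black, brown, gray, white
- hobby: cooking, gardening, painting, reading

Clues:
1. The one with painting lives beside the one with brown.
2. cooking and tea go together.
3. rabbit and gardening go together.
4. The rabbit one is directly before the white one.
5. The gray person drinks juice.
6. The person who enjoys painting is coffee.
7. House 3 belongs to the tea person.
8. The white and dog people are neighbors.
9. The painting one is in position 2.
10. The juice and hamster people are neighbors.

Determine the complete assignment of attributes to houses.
Solution:

House | Pet | Drink | Color | Hobby
-----------------------------------
  1   | rabbit | juice | gray | gardening
  2   | hamster | coffee | white | painting
  3   | dog | tea | brown | cooking
  4   | cat | soda | black | reading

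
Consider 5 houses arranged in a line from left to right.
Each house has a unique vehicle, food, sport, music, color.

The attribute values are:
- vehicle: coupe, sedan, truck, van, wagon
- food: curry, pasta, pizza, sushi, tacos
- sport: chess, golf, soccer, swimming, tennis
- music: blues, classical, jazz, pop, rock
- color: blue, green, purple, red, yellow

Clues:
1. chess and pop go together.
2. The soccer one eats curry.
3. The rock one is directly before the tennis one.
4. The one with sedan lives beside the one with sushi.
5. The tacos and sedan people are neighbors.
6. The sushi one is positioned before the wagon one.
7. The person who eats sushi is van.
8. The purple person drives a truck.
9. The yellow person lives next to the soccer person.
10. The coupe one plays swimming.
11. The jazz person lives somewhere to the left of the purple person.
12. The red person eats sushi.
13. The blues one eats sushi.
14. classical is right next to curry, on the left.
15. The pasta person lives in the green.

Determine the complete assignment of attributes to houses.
Solution:

House | Vehicle | Food | Sport | Music | Color
----------------------------------------------
  1   | coupe | tacos | swimming | classical | yellow
  2   | sedan | curry | soccer | rock | blue
  3   | van | sushi | tennis | blues | red
  4   | wagon | pasta | golf | jazz | green
  5   | truck | pizza | chess | pop | purple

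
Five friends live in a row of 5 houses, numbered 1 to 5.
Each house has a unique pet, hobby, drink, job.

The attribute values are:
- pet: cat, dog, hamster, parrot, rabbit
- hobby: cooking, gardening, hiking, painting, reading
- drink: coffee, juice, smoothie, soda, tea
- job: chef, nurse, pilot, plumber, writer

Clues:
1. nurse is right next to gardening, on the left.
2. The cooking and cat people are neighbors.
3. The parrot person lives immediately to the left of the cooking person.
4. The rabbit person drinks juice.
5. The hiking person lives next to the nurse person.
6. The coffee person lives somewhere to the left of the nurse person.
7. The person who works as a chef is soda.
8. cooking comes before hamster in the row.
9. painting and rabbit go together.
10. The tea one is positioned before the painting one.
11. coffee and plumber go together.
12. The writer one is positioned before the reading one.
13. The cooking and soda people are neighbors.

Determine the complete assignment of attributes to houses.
Solution:

House | Pet | Hobby | Drink | Job
---------------------------------
  1   | parrot | hiking | coffee | plumber
  2   | dog | cooking | tea | nurse
  3   | cat | gardening | soda | chef
  4   | rabbit | painting | juice | writer
  5   | hamster | reading | smoothie | pilot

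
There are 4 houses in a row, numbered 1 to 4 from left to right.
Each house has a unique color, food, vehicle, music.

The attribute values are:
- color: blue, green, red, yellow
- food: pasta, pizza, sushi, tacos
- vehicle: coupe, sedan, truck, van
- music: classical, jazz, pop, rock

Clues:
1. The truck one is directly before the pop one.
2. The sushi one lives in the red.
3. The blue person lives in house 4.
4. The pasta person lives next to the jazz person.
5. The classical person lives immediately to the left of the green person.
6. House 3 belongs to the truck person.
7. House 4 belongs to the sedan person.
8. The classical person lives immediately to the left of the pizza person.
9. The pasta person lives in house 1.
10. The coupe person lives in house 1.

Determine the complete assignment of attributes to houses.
Solution:

House | Color | Food | Vehicle | Music
--------------------------------------
  1   | yellow | pasta | coupe | classical
  2   | green | pizza | van | jazz
  3   | red | sushi | truck | rock
  4   | blue | tacos | sedan | pop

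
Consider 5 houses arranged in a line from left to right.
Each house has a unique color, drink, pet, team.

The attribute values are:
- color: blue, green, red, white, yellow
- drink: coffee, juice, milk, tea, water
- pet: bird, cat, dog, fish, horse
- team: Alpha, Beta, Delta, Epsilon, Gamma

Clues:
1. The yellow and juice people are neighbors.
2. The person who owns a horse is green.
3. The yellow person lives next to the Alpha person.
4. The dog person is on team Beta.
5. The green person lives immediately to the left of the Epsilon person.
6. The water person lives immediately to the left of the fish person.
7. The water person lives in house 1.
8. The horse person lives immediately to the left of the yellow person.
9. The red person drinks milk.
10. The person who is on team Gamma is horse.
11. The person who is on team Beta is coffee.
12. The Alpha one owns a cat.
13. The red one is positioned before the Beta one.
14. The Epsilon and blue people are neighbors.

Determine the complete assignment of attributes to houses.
Solution:

House | Color | Drink | Pet | Team
----------------------------------
  1   | green | water | horse | Gamma
  2   | yellow | tea | fish | Epsilon
  3   | blue | juice | cat | Alpha
  4   | red | milk | bird | Delta
  5   | white | coffee | dog | Beta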